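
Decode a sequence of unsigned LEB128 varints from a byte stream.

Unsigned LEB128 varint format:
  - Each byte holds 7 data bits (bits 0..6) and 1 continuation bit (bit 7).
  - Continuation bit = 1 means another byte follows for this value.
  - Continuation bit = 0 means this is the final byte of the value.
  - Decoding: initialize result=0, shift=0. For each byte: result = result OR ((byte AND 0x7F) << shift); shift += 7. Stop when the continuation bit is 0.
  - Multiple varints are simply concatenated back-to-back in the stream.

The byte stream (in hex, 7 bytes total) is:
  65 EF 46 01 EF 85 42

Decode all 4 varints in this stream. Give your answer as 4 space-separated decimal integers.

Answer: 101 9071 1 1082095

Derivation:
  byte[0]=0x65 cont=0 payload=0x65=101: acc |= 101<<0 -> acc=101 shift=7 [end]
Varint 1: bytes[0:1] = 65 -> value 101 (1 byte(s))
  byte[1]=0xEF cont=1 payload=0x6F=111: acc |= 111<<0 -> acc=111 shift=7
  byte[2]=0x46 cont=0 payload=0x46=70: acc |= 70<<7 -> acc=9071 shift=14 [end]
Varint 2: bytes[1:3] = EF 46 -> value 9071 (2 byte(s))
  byte[3]=0x01 cont=0 payload=0x01=1: acc |= 1<<0 -> acc=1 shift=7 [end]
Varint 3: bytes[3:4] = 01 -> value 1 (1 byte(s))
  byte[4]=0xEF cont=1 payload=0x6F=111: acc |= 111<<0 -> acc=111 shift=7
  byte[5]=0x85 cont=1 payload=0x05=5: acc |= 5<<7 -> acc=751 shift=14
  byte[6]=0x42 cont=0 payload=0x42=66: acc |= 66<<14 -> acc=1082095 shift=21 [end]
Varint 4: bytes[4:7] = EF 85 42 -> value 1082095 (3 byte(s))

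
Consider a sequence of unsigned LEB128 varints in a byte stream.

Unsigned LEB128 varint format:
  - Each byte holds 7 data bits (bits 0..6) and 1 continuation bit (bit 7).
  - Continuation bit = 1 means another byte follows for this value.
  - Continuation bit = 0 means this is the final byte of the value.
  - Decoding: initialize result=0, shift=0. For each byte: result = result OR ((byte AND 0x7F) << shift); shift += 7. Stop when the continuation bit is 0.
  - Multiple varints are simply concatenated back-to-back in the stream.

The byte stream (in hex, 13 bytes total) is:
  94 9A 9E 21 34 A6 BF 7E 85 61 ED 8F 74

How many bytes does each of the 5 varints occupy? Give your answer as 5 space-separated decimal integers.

  byte[0]=0x94 cont=1 payload=0x14=20: acc |= 20<<0 -> acc=20 shift=7
  byte[1]=0x9A cont=1 payload=0x1A=26: acc |= 26<<7 -> acc=3348 shift=14
  byte[2]=0x9E cont=1 payload=0x1E=30: acc |= 30<<14 -> acc=494868 shift=21
  byte[3]=0x21 cont=0 payload=0x21=33: acc |= 33<<21 -> acc=69700884 shift=28 [end]
Varint 1: bytes[0:4] = 94 9A 9E 21 -> value 69700884 (4 byte(s))
  byte[4]=0x34 cont=0 payload=0x34=52: acc |= 52<<0 -> acc=52 shift=7 [end]
Varint 2: bytes[4:5] = 34 -> value 52 (1 byte(s))
  byte[5]=0xA6 cont=1 payload=0x26=38: acc |= 38<<0 -> acc=38 shift=7
  byte[6]=0xBF cont=1 payload=0x3F=63: acc |= 63<<7 -> acc=8102 shift=14
  byte[7]=0x7E cont=0 payload=0x7E=126: acc |= 126<<14 -> acc=2072486 shift=21 [end]
Varint 3: bytes[5:8] = A6 BF 7E -> value 2072486 (3 byte(s))
  byte[8]=0x85 cont=1 payload=0x05=5: acc |= 5<<0 -> acc=5 shift=7
  byte[9]=0x61 cont=0 payload=0x61=97: acc |= 97<<7 -> acc=12421 shift=14 [end]
Varint 4: bytes[8:10] = 85 61 -> value 12421 (2 byte(s))
  byte[10]=0xED cont=1 payload=0x6D=109: acc |= 109<<0 -> acc=109 shift=7
  byte[11]=0x8F cont=1 payload=0x0F=15: acc |= 15<<7 -> acc=2029 shift=14
  byte[12]=0x74 cont=0 payload=0x74=116: acc |= 116<<14 -> acc=1902573 shift=21 [end]
Varint 5: bytes[10:13] = ED 8F 74 -> value 1902573 (3 byte(s))

Answer: 4 1 3 2 3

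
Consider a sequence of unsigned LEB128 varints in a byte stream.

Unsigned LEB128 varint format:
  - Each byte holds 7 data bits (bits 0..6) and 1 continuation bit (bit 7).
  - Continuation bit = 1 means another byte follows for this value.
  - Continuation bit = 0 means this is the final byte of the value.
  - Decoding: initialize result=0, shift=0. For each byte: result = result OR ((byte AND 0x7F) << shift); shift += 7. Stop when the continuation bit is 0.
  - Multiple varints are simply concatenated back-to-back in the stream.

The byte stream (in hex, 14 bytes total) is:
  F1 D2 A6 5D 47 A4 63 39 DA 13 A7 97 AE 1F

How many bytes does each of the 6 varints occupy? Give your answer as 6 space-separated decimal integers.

Answer: 4 1 2 1 2 4

Derivation:
  byte[0]=0xF1 cont=1 payload=0x71=113: acc |= 113<<0 -> acc=113 shift=7
  byte[1]=0xD2 cont=1 payload=0x52=82: acc |= 82<<7 -> acc=10609 shift=14
  byte[2]=0xA6 cont=1 payload=0x26=38: acc |= 38<<14 -> acc=633201 shift=21
  byte[3]=0x5D cont=0 payload=0x5D=93: acc |= 93<<21 -> acc=195668337 shift=28 [end]
Varint 1: bytes[0:4] = F1 D2 A6 5D -> value 195668337 (4 byte(s))
  byte[4]=0x47 cont=0 payload=0x47=71: acc |= 71<<0 -> acc=71 shift=7 [end]
Varint 2: bytes[4:5] = 47 -> value 71 (1 byte(s))
  byte[5]=0xA4 cont=1 payload=0x24=36: acc |= 36<<0 -> acc=36 shift=7
  byte[6]=0x63 cont=0 payload=0x63=99: acc |= 99<<7 -> acc=12708 shift=14 [end]
Varint 3: bytes[5:7] = A4 63 -> value 12708 (2 byte(s))
  byte[7]=0x39 cont=0 payload=0x39=57: acc |= 57<<0 -> acc=57 shift=7 [end]
Varint 4: bytes[7:8] = 39 -> value 57 (1 byte(s))
  byte[8]=0xDA cont=1 payload=0x5A=90: acc |= 90<<0 -> acc=90 shift=7
  byte[9]=0x13 cont=0 payload=0x13=19: acc |= 19<<7 -> acc=2522 shift=14 [end]
Varint 5: bytes[8:10] = DA 13 -> value 2522 (2 byte(s))
  byte[10]=0xA7 cont=1 payload=0x27=39: acc |= 39<<0 -> acc=39 shift=7
  byte[11]=0x97 cont=1 payload=0x17=23: acc |= 23<<7 -> acc=2983 shift=14
  byte[12]=0xAE cont=1 payload=0x2E=46: acc |= 46<<14 -> acc=756647 shift=21
  byte[13]=0x1F cont=0 payload=0x1F=31: acc |= 31<<21 -> acc=65768359 shift=28 [end]
Varint 6: bytes[10:14] = A7 97 AE 1F -> value 65768359 (4 byte(s))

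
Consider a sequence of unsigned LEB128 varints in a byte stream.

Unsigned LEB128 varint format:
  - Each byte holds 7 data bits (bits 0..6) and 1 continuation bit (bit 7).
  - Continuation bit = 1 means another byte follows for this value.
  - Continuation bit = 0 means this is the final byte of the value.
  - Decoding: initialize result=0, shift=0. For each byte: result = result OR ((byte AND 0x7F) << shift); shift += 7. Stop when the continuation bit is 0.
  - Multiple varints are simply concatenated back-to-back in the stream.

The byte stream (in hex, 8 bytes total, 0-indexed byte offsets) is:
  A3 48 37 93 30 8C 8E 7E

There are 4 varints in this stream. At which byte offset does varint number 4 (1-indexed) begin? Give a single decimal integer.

Answer: 5

Derivation:
  byte[0]=0xA3 cont=1 payload=0x23=35: acc |= 35<<0 -> acc=35 shift=7
  byte[1]=0x48 cont=0 payload=0x48=72: acc |= 72<<7 -> acc=9251 shift=14 [end]
Varint 1: bytes[0:2] = A3 48 -> value 9251 (2 byte(s))
  byte[2]=0x37 cont=0 payload=0x37=55: acc |= 55<<0 -> acc=55 shift=7 [end]
Varint 2: bytes[2:3] = 37 -> value 55 (1 byte(s))
  byte[3]=0x93 cont=1 payload=0x13=19: acc |= 19<<0 -> acc=19 shift=7
  byte[4]=0x30 cont=0 payload=0x30=48: acc |= 48<<7 -> acc=6163 shift=14 [end]
Varint 3: bytes[3:5] = 93 30 -> value 6163 (2 byte(s))
  byte[5]=0x8C cont=1 payload=0x0C=12: acc |= 12<<0 -> acc=12 shift=7
  byte[6]=0x8E cont=1 payload=0x0E=14: acc |= 14<<7 -> acc=1804 shift=14
  byte[7]=0x7E cont=0 payload=0x7E=126: acc |= 126<<14 -> acc=2066188 shift=21 [end]
Varint 4: bytes[5:8] = 8C 8E 7E -> value 2066188 (3 byte(s))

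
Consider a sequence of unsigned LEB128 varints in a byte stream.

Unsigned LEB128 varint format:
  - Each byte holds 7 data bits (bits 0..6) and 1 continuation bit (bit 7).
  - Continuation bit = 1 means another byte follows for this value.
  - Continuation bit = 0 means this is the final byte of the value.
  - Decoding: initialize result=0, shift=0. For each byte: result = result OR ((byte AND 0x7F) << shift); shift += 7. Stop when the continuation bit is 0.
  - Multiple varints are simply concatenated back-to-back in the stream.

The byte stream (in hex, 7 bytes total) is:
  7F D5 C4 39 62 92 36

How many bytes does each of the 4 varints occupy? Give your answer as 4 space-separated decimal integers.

Answer: 1 3 1 2

Derivation:
  byte[0]=0x7F cont=0 payload=0x7F=127: acc |= 127<<0 -> acc=127 shift=7 [end]
Varint 1: bytes[0:1] = 7F -> value 127 (1 byte(s))
  byte[1]=0xD5 cont=1 payload=0x55=85: acc |= 85<<0 -> acc=85 shift=7
  byte[2]=0xC4 cont=1 payload=0x44=68: acc |= 68<<7 -> acc=8789 shift=14
  byte[3]=0x39 cont=0 payload=0x39=57: acc |= 57<<14 -> acc=942677 shift=21 [end]
Varint 2: bytes[1:4] = D5 C4 39 -> value 942677 (3 byte(s))
  byte[4]=0x62 cont=0 payload=0x62=98: acc |= 98<<0 -> acc=98 shift=7 [end]
Varint 3: bytes[4:5] = 62 -> value 98 (1 byte(s))
  byte[5]=0x92 cont=1 payload=0x12=18: acc |= 18<<0 -> acc=18 shift=7
  byte[6]=0x36 cont=0 payload=0x36=54: acc |= 54<<7 -> acc=6930 shift=14 [end]
Varint 4: bytes[5:7] = 92 36 -> value 6930 (2 byte(s))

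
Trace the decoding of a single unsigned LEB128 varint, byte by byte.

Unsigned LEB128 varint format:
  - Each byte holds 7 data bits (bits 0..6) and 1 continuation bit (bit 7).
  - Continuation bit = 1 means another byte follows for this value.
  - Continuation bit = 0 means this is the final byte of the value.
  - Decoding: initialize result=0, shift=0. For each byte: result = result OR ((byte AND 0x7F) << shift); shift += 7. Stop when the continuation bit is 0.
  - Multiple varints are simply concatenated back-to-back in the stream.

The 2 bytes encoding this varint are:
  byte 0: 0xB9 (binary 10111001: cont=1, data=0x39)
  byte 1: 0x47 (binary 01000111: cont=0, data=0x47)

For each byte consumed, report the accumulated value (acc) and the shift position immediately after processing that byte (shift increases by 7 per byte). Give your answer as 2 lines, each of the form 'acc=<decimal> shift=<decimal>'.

Answer: acc=57 shift=7
acc=9145 shift=14

Derivation:
byte 0=0xB9: payload=0x39=57, contrib = 57<<0 = 57; acc -> 57, shift -> 7
byte 1=0x47: payload=0x47=71, contrib = 71<<7 = 9088; acc -> 9145, shift -> 14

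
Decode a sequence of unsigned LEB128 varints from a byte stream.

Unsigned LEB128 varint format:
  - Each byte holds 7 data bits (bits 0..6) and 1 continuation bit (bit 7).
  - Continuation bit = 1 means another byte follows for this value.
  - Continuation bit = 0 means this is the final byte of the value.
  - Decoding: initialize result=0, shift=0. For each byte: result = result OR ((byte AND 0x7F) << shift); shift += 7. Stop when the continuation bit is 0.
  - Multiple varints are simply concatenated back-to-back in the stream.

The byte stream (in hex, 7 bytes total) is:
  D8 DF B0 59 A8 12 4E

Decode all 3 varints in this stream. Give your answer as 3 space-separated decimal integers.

Answer: 187445208 2344 78

Derivation:
  byte[0]=0xD8 cont=1 payload=0x58=88: acc |= 88<<0 -> acc=88 shift=7
  byte[1]=0xDF cont=1 payload=0x5F=95: acc |= 95<<7 -> acc=12248 shift=14
  byte[2]=0xB0 cont=1 payload=0x30=48: acc |= 48<<14 -> acc=798680 shift=21
  byte[3]=0x59 cont=0 payload=0x59=89: acc |= 89<<21 -> acc=187445208 shift=28 [end]
Varint 1: bytes[0:4] = D8 DF B0 59 -> value 187445208 (4 byte(s))
  byte[4]=0xA8 cont=1 payload=0x28=40: acc |= 40<<0 -> acc=40 shift=7
  byte[5]=0x12 cont=0 payload=0x12=18: acc |= 18<<7 -> acc=2344 shift=14 [end]
Varint 2: bytes[4:6] = A8 12 -> value 2344 (2 byte(s))
  byte[6]=0x4E cont=0 payload=0x4E=78: acc |= 78<<0 -> acc=78 shift=7 [end]
Varint 3: bytes[6:7] = 4E -> value 78 (1 byte(s))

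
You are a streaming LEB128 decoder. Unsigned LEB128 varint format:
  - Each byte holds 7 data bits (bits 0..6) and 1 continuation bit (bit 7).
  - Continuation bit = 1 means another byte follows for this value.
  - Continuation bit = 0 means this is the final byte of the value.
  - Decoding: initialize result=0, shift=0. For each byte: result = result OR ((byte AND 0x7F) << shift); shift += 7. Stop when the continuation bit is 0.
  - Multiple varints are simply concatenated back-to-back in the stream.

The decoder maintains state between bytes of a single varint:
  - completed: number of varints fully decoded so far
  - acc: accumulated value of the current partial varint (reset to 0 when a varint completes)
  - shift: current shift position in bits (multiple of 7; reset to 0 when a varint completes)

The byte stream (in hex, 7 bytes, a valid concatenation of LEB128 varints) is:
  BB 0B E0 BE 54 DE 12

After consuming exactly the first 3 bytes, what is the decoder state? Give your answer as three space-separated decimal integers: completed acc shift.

byte[0]=0xBB cont=1 payload=0x3B: acc |= 59<<0 -> completed=0 acc=59 shift=7
byte[1]=0x0B cont=0 payload=0x0B: varint #1 complete (value=1467); reset -> completed=1 acc=0 shift=0
byte[2]=0xE0 cont=1 payload=0x60: acc |= 96<<0 -> completed=1 acc=96 shift=7

Answer: 1 96 7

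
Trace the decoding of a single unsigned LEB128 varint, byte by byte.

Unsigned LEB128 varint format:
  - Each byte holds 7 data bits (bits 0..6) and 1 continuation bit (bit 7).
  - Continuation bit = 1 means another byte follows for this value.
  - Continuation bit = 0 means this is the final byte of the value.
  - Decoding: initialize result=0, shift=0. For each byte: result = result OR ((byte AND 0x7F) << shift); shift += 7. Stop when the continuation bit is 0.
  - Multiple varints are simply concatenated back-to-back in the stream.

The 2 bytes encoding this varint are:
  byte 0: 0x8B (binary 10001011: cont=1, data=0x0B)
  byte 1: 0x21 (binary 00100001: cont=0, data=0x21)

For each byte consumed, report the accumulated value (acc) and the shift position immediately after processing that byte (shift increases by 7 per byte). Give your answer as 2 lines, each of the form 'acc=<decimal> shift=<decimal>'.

byte 0=0x8B: payload=0x0B=11, contrib = 11<<0 = 11; acc -> 11, shift -> 7
byte 1=0x21: payload=0x21=33, contrib = 33<<7 = 4224; acc -> 4235, shift -> 14

Answer: acc=11 shift=7
acc=4235 shift=14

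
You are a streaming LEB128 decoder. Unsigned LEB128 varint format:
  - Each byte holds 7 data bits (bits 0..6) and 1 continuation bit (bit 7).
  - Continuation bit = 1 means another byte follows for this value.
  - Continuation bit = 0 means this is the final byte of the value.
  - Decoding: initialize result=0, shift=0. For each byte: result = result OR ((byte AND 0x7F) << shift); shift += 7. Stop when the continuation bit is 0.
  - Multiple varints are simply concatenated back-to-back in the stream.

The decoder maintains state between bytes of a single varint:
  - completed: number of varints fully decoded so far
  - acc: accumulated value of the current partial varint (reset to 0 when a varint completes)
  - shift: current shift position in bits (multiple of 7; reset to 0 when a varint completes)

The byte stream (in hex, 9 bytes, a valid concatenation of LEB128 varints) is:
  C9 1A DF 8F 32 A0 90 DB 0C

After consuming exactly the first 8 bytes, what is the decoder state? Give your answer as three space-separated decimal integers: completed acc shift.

byte[0]=0xC9 cont=1 payload=0x49: acc |= 73<<0 -> completed=0 acc=73 shift=7
byte[1]=0x1A cont=0 payload=0x1A: varint #1 complete (value=3401); reset -> completed=1 acc=0 shift=0
byte[2]=0xDF cont=1 payload=0x5F: acc |= 95<<0 -> completed=1 acc=95 shift=7
byte[3]=0x8F cont=1 payload=0x0F: acc |= 15<<7 -> completed=1 acc=2015 shift=14
byte[4]=0x32 cont=0 payload=0x32: varint #2 complete (value=821215); reset -> completed=2 acc=0 shift=0
byte[5]=0xA0 cont=1 payload=0x20: acc |= 32<<0 -> completed=2 acc=32 shift=7
byte[6]=0x90 cont=1 payload=0x10: acc |= 16<<7 -> completed=2 acc=2080 shift=14
byte[7]=0xDB cont=1 payload=0x5B: acc |= 91<<14 -> completed=2 acc=1493024 shift=21

Answer: 2 1493024 21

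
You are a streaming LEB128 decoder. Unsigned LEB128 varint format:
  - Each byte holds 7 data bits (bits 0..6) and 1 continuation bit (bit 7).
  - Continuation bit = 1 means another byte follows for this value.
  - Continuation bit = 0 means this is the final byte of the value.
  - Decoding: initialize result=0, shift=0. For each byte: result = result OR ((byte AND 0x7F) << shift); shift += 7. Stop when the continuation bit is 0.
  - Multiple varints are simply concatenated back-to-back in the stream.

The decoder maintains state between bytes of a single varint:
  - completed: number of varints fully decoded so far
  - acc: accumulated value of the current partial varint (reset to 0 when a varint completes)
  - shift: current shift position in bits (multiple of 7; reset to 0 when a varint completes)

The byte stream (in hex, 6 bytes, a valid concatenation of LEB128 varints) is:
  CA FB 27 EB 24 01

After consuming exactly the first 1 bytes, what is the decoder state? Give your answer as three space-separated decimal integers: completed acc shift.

byte[0]=0xCA cont=1 payload=0x4A: acc |= 74<<0 -> completed=0 acc=74 shift=7

Answer: 0 74 7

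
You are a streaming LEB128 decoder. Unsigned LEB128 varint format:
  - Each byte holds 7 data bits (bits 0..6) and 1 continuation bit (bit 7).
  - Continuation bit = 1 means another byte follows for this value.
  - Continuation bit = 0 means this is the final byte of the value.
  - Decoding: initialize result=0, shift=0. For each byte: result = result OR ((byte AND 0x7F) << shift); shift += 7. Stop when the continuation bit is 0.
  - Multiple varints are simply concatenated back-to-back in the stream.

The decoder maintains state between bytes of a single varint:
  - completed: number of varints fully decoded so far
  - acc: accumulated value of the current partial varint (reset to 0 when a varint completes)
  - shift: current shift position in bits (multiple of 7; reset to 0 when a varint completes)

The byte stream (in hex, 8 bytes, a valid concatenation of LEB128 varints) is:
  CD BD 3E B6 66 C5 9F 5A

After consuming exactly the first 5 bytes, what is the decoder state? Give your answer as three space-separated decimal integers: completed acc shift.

byte[0]=0xCD cont=1 payload=0x4D: acc |= 77<<0 -> completed=0 acc=77 shift=7
byte[1]=0xBD cont=1 payload=0x3D: acc |= 61<<7 -> completed=0 acc=7885 shift=14
byte[2]=0x3E cont=0 payload=0x3E: varint #1 complete (value=1023693); reset -> completed=1 acc=0 shift=0
byte[3]=0xB6 cont=1 payload=0x36: acc |= 54<<0 -> completed=1 acc=54 shift=7
byte[4]=0x66 cont=0 payload=0x66: varint #2 complete (value=13110); reset -> completed=2 acc=0 shift=0

Answer: 2 0 0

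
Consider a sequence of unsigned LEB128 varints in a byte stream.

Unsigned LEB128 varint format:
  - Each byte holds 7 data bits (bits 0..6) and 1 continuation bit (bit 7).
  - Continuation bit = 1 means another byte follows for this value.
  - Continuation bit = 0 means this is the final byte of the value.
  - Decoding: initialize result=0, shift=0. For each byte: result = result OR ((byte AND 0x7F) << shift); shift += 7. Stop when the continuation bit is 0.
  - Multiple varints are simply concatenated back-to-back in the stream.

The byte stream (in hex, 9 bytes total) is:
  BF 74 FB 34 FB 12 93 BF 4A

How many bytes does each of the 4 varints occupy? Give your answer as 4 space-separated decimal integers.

Answer: 2 2 2 3

Derivation:
  byte[0]=0xBF cont=1 payload=0x3F=63: acc |= 63<<0 -> acc=63 shift=7
  byte[1]=0x74 cont=0 payload=0x74=116: acc |= 116<<7 -> acc=14911 shift=14 [end]
Varint 1: bytes[0:2] = BF 74 -> value 14911 (2 byte(s))
  byte[2]=0xFB cont=1 payload=0x7B=123: acc |= 123<<0 -> acc=123 shift=7
  byte[3]=0x34 cont=0 payload=0x34=52: acc |= 52<<7 -> acc=6779 shift=14 [end]
Varint 2: bytes[2:4] = FB 34 -> value 6779 (2 byte(s))
  byte[4]=0xFB cont=1 payload=0x7B=123: acc |= 123<<0 -> acc=123 shift=7
  byte[5]=0x12 cont=0 payload=0x12=18: acc |= 18<<7 -> acc=2427 shift=14 [end]
Varint 3: bytes[4:6] = FB 12 -> value 2427 (2 byte(s))
  byte[6]=0x93 cont=1 payload=0x13=19: acc |= 19<<0 -> acc=19 shift=7
  byte[7]=0xBF cont=1 payload=0x3F=63: acc |= 63<<7 -> acc=8083 shift=14
  byte[8]=0x4A cont=0 payload=0x4A=74: acc |= 74<<14 -> acc=1220499 shift=21 [end]
Varint 4: bytes[6:9] = 93 BF 4A -> value 1220499 (3 byte(s))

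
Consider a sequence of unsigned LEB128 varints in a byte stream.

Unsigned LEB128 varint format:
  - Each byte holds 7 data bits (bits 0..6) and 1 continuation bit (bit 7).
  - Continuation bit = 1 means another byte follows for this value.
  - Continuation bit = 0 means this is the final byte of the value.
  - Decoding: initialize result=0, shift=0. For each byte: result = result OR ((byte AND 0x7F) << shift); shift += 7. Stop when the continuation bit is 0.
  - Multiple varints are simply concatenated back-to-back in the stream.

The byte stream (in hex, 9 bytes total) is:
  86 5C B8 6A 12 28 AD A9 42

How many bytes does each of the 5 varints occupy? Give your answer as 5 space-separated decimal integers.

Answer: 2 2 1 1 3

Derivation:
  byte[0]=0x86 cont=1 payload=0x06=6: acc |= 6<<0 -> acc=6 shift=7
  byte[1]=0x5C cont=0 payload=0x5C=92: acc |= 92<<7 -> acc=11782 shift=14 [end]
Varint 1: bytes[0:2] = 86 5C -> value 11782 (2 byte(s))
  byte[2]=0xB8 cont=1 payload=0x38=56: acc |= 56<<0 -> acc=56 shift=7
  byte[3]=0x6A cont=0 payload=0x6A=106: acc |= 106<<7 -> acc=13624 shift=14 [end]
Varint 2: bytes[2:4] = B8 6A -> value 13624 (2 byte(s))
  byte[4]=0x12 cont=0 payload=0x12=18: acc |= 18<<0 -> acc=18 shift=7 [end]
Varint 3: bytes[4:5] = 12 -> value 18 (1 byte(s))
  byte[5]=0x28 cont=0 payload=0x28=40: acc |= 40<<0 -> acc=40 shift=7 [end]
Varint 4: bytes[5:6] = 28 -> value 40 (1 byte(s))
  byte[6]=0xAD cont=1 payload=0x2D=45: acc |= 45<<0 -> acc=45 shift=7
  byte[7]=0xA9 cont=1 payload=0x29=41: acc |= 41<<7 -> acc=5293 shift=14
  byte[8]=0x42 cont=0 payload=0x42=66: acc |= 66<<14 -> acc=1086637 shift=21 [end]
Varint 5: bytes[6:9] = AD A9 42 -> value 1086637 (3 byte(s))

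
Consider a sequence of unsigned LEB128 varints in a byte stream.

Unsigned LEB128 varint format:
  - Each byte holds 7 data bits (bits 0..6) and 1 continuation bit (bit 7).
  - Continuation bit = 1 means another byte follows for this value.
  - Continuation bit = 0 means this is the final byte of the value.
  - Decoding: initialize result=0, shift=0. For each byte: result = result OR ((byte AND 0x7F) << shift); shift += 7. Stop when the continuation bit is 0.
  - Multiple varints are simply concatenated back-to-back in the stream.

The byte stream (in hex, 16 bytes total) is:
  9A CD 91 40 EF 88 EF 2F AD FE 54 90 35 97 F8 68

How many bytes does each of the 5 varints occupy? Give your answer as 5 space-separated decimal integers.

  byte[0]=0x9A cont=1 payload=0x1A=26: acc |= 26<<0 -> acc=26 shift=7
  byte[1]=0xCD cont=1 payload=0x4D=77: acc |= 77<<7 -> acc=9882 shift=14
  byte[2]=0x91 cont=1 payload=0x11=17: acc |= 17<<14 -> acc=288410 shift=21
  byte[3]=0x40 cont=0 payload=0x40=64: acc |= 64<<21 -> acc=134506138 shift=28 [end]
Varint 1: bytes[0:4] = 9A CD 91 40 -> value 134506138 (4 byte(s))
  byte[4]=0xEF cont=1 payload=0x6F=111: acc |= 111<<0 -> acc=111 shift=7
  byte[5]=0x88 cont=1 payload=0x08=8: acc |= 8<<7 -> acc=1135 shift=14
  byte[6]=0xEF cont=1 payload=0x6F=111: acc |= 111<<14 -> acc=1819759 shift=21
  byte[7]=0x2F cont=0 payload=0x2F=47: acc |= 47<<21 -> acc=100385903 shift=28 [end]
Varint 2: bytes[4:8] = EF 88 EF 2F -> value 100385903 (4 byte(s))
  byte[8]=0xAD cont=1 payload=0x2D=45: acc |= 45<<0 -> acc=45 shift=7
  byte[9]=0xFE cont=1 payload=0x7E=126: acc |= 126<<7 -> acc=16173 shift=14
  byte[10]=0x54 cont=0 payload=0x54=84: acc |= 84<<14 -> acc=1392429 shift=21 [end]
Varint 3: bytes[8:11] = AD FE 54 -> value 1392429 (3 byte(s))
  byte[11]=0x90 cont=1 payload=0x10=16: acc |= 16<<0 -> acc=16 shift=7
  byte[12]=0x35 cont=0 payload=0x35=53: acc |= 53<<7 -> acc=6800 shift=14 [end]
Varint 4: bytes[11:13] = 90 35 -> value 6800 (2 byte(s))
  byte[13]=0x97 cont=1 payload=0x17=23: acc |= 23<<0 -> acc=23 shift=7
  byte[14]=0xF8 cont=1 payload=0x78=120: acc |= 120<<7 -> acc=15383 shift=14
  byte[15]=0x68 cont=0 payload=0x68=104: acc |= 104<<14 -> acc=1719319 shift=21 [end]
Varint 5: bytes[13:16] = 97 F8 68 -> value 1719319 (3 byte(s))

Answer: 4 4 3 2 3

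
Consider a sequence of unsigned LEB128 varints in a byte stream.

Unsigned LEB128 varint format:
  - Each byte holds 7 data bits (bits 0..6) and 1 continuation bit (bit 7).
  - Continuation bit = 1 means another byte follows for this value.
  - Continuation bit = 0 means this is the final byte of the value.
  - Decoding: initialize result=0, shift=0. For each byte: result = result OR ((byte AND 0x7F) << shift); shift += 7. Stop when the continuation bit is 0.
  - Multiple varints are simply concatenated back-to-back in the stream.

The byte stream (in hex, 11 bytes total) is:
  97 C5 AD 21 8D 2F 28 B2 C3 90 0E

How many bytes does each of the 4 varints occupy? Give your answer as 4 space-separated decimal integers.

  byte[0]=0x97 cont=1 payload=0x17=23: acc |= 23<<0 -> acc=23 shift=7
  byte[1]=0xC5 cont=1 payload=0x45=69: acc |= 69<<7 -> acc=8855 shift=14
  byte[2]=0xAD cont=1 payload=0x2D=45: acc |= 45<<14 -> acc=746135 shift=21
  byte[3]=0x21 cont=0 payload=0x21=33: acc |= 33<<21 -> acc=69952151 shift=28 [end]
Varint 1: bytes[0:4] = 97 C5 AD 21 -> value 69952151 (4 byte(s))
  byte[4]=0x8D cont=1 payload=0x0D=13: acc |= 13<<0 -> acc=13 shift=7
  byte[5]=0x2F cont=0 payload=0x2F=47: acc |= 47<<7 -> acc=6029 shift=14 [end]
Varint 2: bytes[4:6] = 8D 2F -> value 6029 (2 byte(s))
  byte[6]=0x28 cont=0 payload=0x28=40: acc |= 40<<0 -> acc=40 shift=7 [end]
Varint 3: bytes[6:7] = 28 -> value 40 (1 byte(s))
  byte[7]=0xB2 cont=1 payload=0x32=50: acc |= 50<<0 -> acc=50 shift=7
  byte[8]=0xC3 cont=1 payload=0x43=67: acc |= 67<<7 -> acc=8626 shift=14
  byte[9]=0x90 cont=1 payload=0x10=16: acc |= 16<<14 -> acc=270770 shift=21
  byte[10]=0x0E cont=0 payload=0x0E=14: acc |= 14<<21 -> acc=29630898 shift=28 [end]
Varint 4: bytes[7:11] = B2 C3 90 0E -> value 29630898 (4 byte(s))

Answer: 4 2 1 4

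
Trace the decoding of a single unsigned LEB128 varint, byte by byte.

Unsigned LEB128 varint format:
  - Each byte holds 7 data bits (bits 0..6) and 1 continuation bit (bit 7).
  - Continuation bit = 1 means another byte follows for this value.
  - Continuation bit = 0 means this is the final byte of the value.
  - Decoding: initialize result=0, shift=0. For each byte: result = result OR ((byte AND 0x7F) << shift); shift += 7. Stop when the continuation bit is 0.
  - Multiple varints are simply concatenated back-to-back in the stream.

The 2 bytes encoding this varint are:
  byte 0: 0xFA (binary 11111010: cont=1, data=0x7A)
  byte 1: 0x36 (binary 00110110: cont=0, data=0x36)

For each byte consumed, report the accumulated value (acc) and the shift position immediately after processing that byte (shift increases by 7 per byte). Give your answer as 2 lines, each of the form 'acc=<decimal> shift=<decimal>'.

Answer: acc=122 shift=7
acc=7034 shift=14

Derivation:
byte 0=0xFA: payload=0x7A=122, contrib = 122<<0 = 122; acc -> 122, shift -> 7
byte 1=0x36: payload=0x36=54, contrib = 54<<7 = 6912; acc -> 7034, shift -> 14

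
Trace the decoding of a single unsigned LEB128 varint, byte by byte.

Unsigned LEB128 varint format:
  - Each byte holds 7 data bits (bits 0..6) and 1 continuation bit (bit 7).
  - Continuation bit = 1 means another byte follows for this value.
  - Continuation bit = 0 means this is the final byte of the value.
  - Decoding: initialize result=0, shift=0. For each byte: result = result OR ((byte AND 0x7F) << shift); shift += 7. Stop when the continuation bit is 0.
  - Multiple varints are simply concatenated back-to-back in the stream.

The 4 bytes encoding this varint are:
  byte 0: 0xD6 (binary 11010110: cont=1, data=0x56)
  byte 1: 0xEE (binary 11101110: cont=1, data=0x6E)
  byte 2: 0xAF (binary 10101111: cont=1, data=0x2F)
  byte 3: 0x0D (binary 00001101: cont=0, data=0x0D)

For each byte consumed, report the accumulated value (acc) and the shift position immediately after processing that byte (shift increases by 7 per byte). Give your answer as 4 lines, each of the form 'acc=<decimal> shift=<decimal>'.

Answer: acc=86 shift=7
acc=14166 shift=14
acc=784214 shift=21
acc=28047190 shift=28

Derivation:
byte 0=0xD6: payload=0x56=86, contrib = 86<<0 = 86; acc -> 86, shift -> 7
byte 1=0xEE: payload=0x6E=110, contrib = 110<<7 = 14080; acc -> 14166, shift -> 14
byte 2=0xAF: payload=0x2F=47, contrib = 47<<14 = 770048; acc -> 784214, shift -> 21
byte 3=0x0D: payload=0x0D=13, contrib = 13<<21 = 27262976; acc -> 28047190, shift -> 28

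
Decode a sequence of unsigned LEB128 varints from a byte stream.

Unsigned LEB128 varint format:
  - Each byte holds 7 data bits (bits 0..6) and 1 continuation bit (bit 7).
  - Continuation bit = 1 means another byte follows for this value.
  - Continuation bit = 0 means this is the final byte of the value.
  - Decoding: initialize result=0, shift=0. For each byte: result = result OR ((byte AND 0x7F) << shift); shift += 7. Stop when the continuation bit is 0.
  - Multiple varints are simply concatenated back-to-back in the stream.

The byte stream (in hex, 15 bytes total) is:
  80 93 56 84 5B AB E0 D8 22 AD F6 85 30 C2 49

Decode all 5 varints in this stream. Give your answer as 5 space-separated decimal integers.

  byte[0]=0x80 cont=1 payload=0x00=0: acc |= 0<<0 -> acc=0 shift=7
  byte[1]=0x93 cont=1 payload=0x13=19: acc |= 19<<7 -> acc=2432 shift=14
  byte[2]=0x56 cont=0 payload=0x56=86: acc |= 86<<14 -> acc=1411456 shift=21 [end]
Varint 1: bytes[0:3] = 80 93 56 -> value 1411456 (3 byte(s))
  byte[3]=0x84 cont=1 payload=0x04=4: acc |= 4<<0 -> acc=4 shift=7
  byte[4]=0x5B cont=0 payload=0x5B=91: acc |= 91<<7 -> acc=11652 shift=14 [end]
Varint 2: bytes[3:5] = 84 5B -> value 11652 (2 byte(s))
  byte[5]=0xAB cont=1 payload=0x2B=43: acc |= 43<<0 -> acc=43 shift=7
  byte[6]=0xE0 cont=1 payload=0x60=96: acc |= 96<<7 -> acc=12331 shift=14
  byte[7]=0xD8 cont=1 payload=0x58=88: acc |= 88<<14 -> acc=1454123 shift=21
  byte[8]=0x22 cont=0 payload=0x22=34: acc |= 34<<21 -> acc=72757291 shift=28 [end]
Varint 3: bytes[5:9] = AB E0 D8 22 -> value 72757291 (4 byte(s))
  byte[9]=0xAD cont=1 payload=0x2D=45: acc |= 45<<0 -> acc=45 shift=7
  byte[10]=0xF6 cont=1 payload=0x76=118: acc |= 118<<7 -> acc=15149 shift=14
  byte[11]=0x85 cont=1 payload=0x05=5: acc |= 5<<14 -> acc=97069 shift=21
  byte[12]=0x30 cont=0 payload=0x30=48: acc |= 48<<21 -> acc=100760365 shift=28 [end]
Varint 4: bytes[9:13] = AD F6 85 30 -> value 100760365 (4 byte(s))
  byte[13]=0xC2 cont=1 payload=0x42=66: acc |= 66<<0 -> acc=66 shift=7
  byte[14]=0x49 cont=0 payload=0x49=73: acc |= 73<<7 -> acc=9410 shift=14 [end]
Varint 5: bytes[13:15] = C2 49 -> value 9410 (2 byte(s))

Answer: 1411456 11652 72757291 100760365 9410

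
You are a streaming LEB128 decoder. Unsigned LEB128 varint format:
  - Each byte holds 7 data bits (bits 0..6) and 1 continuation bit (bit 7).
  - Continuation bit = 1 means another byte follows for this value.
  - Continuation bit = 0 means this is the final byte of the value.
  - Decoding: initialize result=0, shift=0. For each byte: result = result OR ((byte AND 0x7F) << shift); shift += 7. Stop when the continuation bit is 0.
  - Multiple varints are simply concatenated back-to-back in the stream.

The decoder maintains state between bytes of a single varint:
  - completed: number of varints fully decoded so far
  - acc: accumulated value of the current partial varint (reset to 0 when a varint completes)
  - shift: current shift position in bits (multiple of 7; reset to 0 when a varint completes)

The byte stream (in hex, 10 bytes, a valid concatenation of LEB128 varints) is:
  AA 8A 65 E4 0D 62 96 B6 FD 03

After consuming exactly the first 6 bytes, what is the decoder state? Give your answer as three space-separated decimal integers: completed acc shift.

Answer: 3 0 0

Derivation:
byte[0]=0xAA cont=1 payload=0x2A: acc |= 42<<0 -> completed=0 acc=42 shift=7
byte[1]=0x8A cont=1 payload=0x0A: acc |= 10<<7 -> completed=0 acc=1322 shift=14
byte[2]=0x65 cont=0 payload=0x65: varint #1 complete (value=1656106); reset -> completed=1 acc=0 shift=0
byte[3]=0xE4 cont=1 payload=0x64: acc |= 100<<0 -> completed=1 acc=100 shift=7
byte[4]=0x0D cont=0 payload=0x0D: varint #2 complete (value=1764); reset -> completed=2 acc=0 shift=0
byte[5]=0x62 cont=0 payload=0x62: varint #3 complete (value=98); reset -> completed=3 acc=0 shift=0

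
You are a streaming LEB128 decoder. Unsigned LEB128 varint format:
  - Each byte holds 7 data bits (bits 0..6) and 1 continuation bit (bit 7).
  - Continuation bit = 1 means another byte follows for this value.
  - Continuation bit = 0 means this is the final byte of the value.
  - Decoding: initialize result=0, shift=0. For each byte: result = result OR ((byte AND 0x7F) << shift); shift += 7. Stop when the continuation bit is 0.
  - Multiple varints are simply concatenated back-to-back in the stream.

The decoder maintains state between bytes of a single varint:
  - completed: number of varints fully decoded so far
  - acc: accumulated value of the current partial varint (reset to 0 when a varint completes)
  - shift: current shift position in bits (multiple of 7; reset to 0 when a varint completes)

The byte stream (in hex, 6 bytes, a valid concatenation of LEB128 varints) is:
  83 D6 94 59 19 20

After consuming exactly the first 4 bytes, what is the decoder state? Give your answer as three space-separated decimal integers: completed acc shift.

Answer: 1 0 0

Derivation:
byte[0]=0x83 cont=1 payload=0x03: acc |= 3<<0 -> completed=0 acc=3 shift=7
byte[1]=0xD6 cont=1 payload=0x56: acc |= 86<<7 -> completed=0 acc=11011 shift=14
byte[2]=0x94 cont=1 payload=0x14: acc |= 20<<14 -> completed=0 acc=338691 shift=21
byte[3]=0x59 cont=0 payload=0x59: varint #1 complete (value=186985219); reset -> completed=1 acc=0 shift=0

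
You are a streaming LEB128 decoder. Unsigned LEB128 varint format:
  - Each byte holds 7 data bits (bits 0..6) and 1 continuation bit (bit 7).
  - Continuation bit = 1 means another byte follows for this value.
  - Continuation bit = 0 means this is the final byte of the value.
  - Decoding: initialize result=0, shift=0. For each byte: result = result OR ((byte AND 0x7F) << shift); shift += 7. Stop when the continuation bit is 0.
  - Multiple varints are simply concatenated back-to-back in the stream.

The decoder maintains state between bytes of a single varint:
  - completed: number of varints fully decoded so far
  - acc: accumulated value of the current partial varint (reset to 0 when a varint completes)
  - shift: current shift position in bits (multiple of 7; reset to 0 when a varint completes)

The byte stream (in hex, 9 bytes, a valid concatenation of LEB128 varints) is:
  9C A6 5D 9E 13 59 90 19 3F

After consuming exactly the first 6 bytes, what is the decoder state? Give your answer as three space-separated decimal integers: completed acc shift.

Answer: 3 0 0

Derivation:
byte[0]=0x9C cont=1 payload=0x1C: acc |= 28<<0 -> completed=0 acc=28 shift=7
byte[1]=0xA6 cont=1 payload=0x26: acc |= 38<<7 -> completed=0 acc=4892 shift=14
byte[2]=0x5D cont=0 payload=0x5D: varint #1 complete (value=1528604); reset -> completed=1 acc=0 shift=0
byte[3]=0x9E cont=1 payload=0x1E: acc |= 30<<0 -> completed=1 acc=30 shift=7
byte[4]=0x13 cont=0 payload=0x13: varint #2 complete (value=2462); reset -> completed=2 acc=0 shift=0
byte[5]=0x59 cont=0 payload=0x59: varint #3 complete (value=89); reset -> completed=3 acc=0 shift=0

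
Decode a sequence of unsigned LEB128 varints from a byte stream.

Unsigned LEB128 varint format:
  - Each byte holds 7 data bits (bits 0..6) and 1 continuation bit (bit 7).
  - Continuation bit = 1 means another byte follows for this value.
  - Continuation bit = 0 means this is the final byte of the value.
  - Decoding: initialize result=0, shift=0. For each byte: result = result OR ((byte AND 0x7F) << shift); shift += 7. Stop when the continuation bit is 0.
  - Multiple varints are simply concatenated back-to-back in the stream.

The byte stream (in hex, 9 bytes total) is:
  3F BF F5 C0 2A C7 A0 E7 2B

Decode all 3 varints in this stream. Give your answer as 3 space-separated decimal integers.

  byte[0]=0x3F cont=0 payload=0x3F=63: acc |= 63<<0 -> acc=63 shift=7 [end]
Varint 1: bytes[0:1] = 3F -> value 63 (1 byte(s))
  byte[1]=0xBF cont=1 payload=0x3F=63: acc |= 63<<0 -> acc=63 shift=7
  byte[2]=0xF5 cont=1 payload=0x75=117: acc |= 117<<7 -> acc=15039 shift=14
  byte[3]=0xC0 cont=1 payload=0x40=64: acc |= 64<<14 -> acc=1063615 shift=21
  byte[4]=0x2A cont=0 payload=0x2A=42: acc |= 42<<21 -> acc=89143999 shift=28 [end]
Varint 2: bytes[1:5] = BF F5 C0 2A -> value 89143999 (4 byte(s))
  byte[5]=0xC7 cont=1 payload=0x47=71: acc |= 71<<0 -> acc=71 shift=7
  byte[6]=0xA0 cont=1 payload=0x20=32: acc |= 32<<7 -> acc=4167 shift=14
  byte[7]=0xE7 cont=1 payload=0x67=103: acc |= 103<<14 -> acc=1691719 shift=21
  byte[8]=0x2B cont=0 payload=0x2B=43: acc |= 43<<21 -> acc=91869255 shift=28 [end]
Varint 3: bytes[5:9] = C7 A0 E7 2B -> value 91869255 (4 byte(s))

Answer: 63 89143999 91869255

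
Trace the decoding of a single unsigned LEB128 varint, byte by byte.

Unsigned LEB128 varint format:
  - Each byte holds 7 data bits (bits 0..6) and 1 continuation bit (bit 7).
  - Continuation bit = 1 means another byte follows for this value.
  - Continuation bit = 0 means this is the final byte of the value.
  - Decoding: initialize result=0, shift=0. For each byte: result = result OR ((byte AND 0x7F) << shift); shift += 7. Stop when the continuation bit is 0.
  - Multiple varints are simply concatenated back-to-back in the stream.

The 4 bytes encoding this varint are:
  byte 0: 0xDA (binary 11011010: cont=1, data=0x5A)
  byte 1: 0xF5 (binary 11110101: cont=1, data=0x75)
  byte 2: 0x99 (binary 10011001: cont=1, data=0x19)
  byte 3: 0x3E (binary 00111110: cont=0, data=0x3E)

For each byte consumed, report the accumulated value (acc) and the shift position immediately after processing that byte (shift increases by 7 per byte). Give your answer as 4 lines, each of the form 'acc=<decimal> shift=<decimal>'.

byte 0=0xDA: payload=0x5A=90, contrib = 90<<0 = 90; acc -> 90, shift -> 7
byte 1=0xF5: payload=0x75=117, contrib = 117<<7 = 14976; acc -> 15066, shift -> 14
byte 2=0x99: payload=0x19=25, contrib = 25<<14 = 409600; acc -> 424666, shift -> 21
byte 3=0x3E: payload=0x3E=62, contrib = 62<<21 = 130023424; acc -> 130448090, shift -> 28

Answer: acc=90 shift=7
acc=15066 shift=14
acc=424666 shift=21
acc=130448090 shift=28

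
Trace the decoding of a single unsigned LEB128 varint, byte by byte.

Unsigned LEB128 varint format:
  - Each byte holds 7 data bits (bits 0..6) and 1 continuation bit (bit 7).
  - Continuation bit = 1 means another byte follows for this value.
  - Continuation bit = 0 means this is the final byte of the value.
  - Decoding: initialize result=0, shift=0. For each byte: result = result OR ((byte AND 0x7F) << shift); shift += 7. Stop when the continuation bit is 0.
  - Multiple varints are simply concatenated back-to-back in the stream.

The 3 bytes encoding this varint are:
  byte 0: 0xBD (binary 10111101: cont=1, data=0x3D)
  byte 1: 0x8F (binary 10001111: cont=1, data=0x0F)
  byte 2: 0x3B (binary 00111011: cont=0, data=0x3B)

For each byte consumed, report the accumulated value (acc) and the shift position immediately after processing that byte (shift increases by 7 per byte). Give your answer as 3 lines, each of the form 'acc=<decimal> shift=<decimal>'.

byte 0=0xBD: payload=0x3D=61, contrib = 61<<0 = 61; acc -> 61, shift -> 7
byte 1=0x8F: payload=0x0F=15, contrib = 15<<7 = 1920; acc -> 1981, shift -> 14
byte 2=0x3B: payload=0x3B=59, contrib = 59<<14 = 966656; acc -> 968637, shift -> 21

Answer: acc=61 shift=7
acc=1981 shift=14
acc=968637 shift=21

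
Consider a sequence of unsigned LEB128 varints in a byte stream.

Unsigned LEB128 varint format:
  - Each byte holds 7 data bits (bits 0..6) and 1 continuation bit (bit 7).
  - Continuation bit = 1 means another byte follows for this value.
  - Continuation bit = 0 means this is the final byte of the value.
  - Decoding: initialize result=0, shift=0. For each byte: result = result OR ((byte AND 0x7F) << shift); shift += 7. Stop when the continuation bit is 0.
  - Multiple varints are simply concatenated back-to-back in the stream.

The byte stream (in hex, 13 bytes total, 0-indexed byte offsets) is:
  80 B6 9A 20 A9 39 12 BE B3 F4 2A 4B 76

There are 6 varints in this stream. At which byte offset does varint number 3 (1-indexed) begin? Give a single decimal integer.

Answer: 6

Derivation:
  byte[0]=0x80 cont=1 payload=0x00=0: acc |= 0<<0 -> acc=0 shift=7
  byte[1]=0xB6 cont=1 payload=0x36=54: acc |= 54<<7 -> acc=6912 shift=14
  byte[2]=0x9A cont=1 payload=0x1A=26: acc |= 26<<14 -> acc=432896 shift=21
  byte[3]=0x20 cont=0 payload=0x20=32: acc |= 32<<21 -> acc=67541760 shift=28 [end]
Varint 1: bytes[0:4] = 80 B6 9A 20 -> value 67541760 (4 byte(s))
  byte[4]=0xA9 cont=1 payload=0x29=41: acc |= 41<<0 -> acc=41 shift=7
  byte[5]=0x39 cont=0 payload=0x39=57: acc |= 57<<7 -> acc=7337 shift=14 [end]
Varint 2: bytes[4:6] = A9 39 -> value 7337 (2 byte(s))
  byte[6]=0x12 cont=0 payload=0x12=18: acc |= 18<<0 -> acc=18 shift=7 [end]
Varint 3: bytes[6:7] = 12 -> value 18 (1 byte(s))
  byte[7]=0xBE cont=1 payload=0x3E=62: acc |= 62<<0 -> acc=62 shift=7
  byte[8]=0xB3 cont=1 payload=0x33=51: acc |= 51<<7 -> acc=6590 shift=14
  byte[9]=0xF4 cont=1 payload=0x74=116: acc |= 116<<14 -> acc=1907134 shift=21
  byte[10]=0x2A cont=0 payload=0x2A=42: acc |= 42<<21 -> acc=89987518 shift=28 [end]
Varint 4: bytes[7:11] = BE B3 F4 2A -> value 89987518 (4 byte(s))
  byte[11]=0x4B cont=0 payload=0x4B=75: acc |= 75<<0 -> acc=75 shift=7 [end]
Varint 5: bytes[11:12] = 4B -> value 75 (1 byte(s))
  byte[12]=0x76 cont=0 payload=0x76=118: acc |= 118<<0 -> acc=118 shift=7 [end]
Varint 6: bytes[12:13] = 76 -> value 118 (1 byte(s))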